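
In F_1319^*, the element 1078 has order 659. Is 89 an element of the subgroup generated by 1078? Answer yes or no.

yes

89 ∈ ⟨1078⟩ iff 89^659 ≡ 1 (mod 1319), since |⟨1078⟩| = 659.
89^659 mod 1319 = 1.
Since 1 = 1, 89 lies in the subgroup.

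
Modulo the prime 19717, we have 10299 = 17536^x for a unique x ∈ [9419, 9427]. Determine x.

Compute 17536^9419 mod 19717 = 16609, then multiply by 17536 repeatedly:
  17536^9419=16609  17536^9420=15617  17536^9421=10299
Found 10299 at exponent 9421.

9421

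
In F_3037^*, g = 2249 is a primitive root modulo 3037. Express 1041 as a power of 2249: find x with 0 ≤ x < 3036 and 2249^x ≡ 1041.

2538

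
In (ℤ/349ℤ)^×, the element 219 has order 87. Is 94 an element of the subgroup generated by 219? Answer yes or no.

yes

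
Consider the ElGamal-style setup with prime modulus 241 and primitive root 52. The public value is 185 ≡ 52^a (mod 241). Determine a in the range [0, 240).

73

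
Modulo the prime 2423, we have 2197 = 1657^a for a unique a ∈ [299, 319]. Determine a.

299

Compute 1657^299 mod 2423 = 2197, then multiply by 1657 repeatedly:
  1657^299=2197
Found 2197 at exponent 299.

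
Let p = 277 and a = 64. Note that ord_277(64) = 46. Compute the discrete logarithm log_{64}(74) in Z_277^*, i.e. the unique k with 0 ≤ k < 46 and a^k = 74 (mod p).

Baby-step giant-step with m = ceil(sqrt(46)) = 7.
Baby table (64^j mod 277 for j=0..6):
  0:1  1:64  2:218  3:102  4:157  5:76  6:155
Giant step factor: 64^(-7) ≡ 261 (mod 277).
Scan 74·261^i mod 277 for i = 0, 1, …:
  i=0: 74   i=1: 201   i=2: 108   i=3: 211
  i=4: 225   i=5: 1
Match at i=5, j=0: k = 5·7 + 0 = 35.

35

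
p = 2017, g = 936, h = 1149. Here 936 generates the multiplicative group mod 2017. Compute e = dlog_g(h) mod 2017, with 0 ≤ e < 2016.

Baby-step giant-step with m = ceil(sqrt(2016)) = 45.
Baby table (936^j mod 2017 for j=0..44):
  0:1  1:936  2:718  3:387  4:1189  5:1537  6:511  7:267
  8:1821  9:91  10:462  11:794  12:928  13:1298  14:694  15:110
  16:93  17:317  18:213  19:1702  20:1659  21:1751  22:1132  23:627
  24:1942  25:395  26:609  27:1230  28:1590  29:1711  30:2015  31:145
  32:581  33:1243  34:1656  35:960  36:995  37:1483  38:392  39:1835
  40:1093  41:429  42:161  43:1438  44:629
Giant step factor: 936^(-45) ≡ 1036 (mod 2017).
Scan 1149·1036^i mod 2017 for i = 0, 1, …:
  i=0: 1149   i=1: 334   i=2: 1117   i=3: 1471
  i=4: 1121   i=5: 1581   i=6: 112   i=7: 1063
  i=8: 2003   i=9: 1632     …   i=18: 854
  i=19: 1298
Match at i=19, j=13: e = 19·45 + 13 = 868.

868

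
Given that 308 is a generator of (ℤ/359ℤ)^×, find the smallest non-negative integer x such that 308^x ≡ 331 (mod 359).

348

Baby-step giant-step with m = ceil(sqrt(358)) = 19.
Baby table (308^j mod 359 for j=0..18):
  0:1  1:308  2:88  3:179  4:205  5:315  6:90  7:77
  8:22  9:314  10:141  11:348  12:202  13:109  14:185  15:258
  16:125  17:87  18:230
Giant step factor: 308^(-19) ≡ 224 (mod 359).
Scan 331·224^i mod 359 for i = 0, 1, …:
  i=0: 331   i=1: 190   i=2: 198   i=3: 195
  i=4: 241   i=5: 134   i=6: 219   i=7: 232
  i=8: 272   i=9: 257     …   i=17: 119
  i=18: 90
Match at i=18, j=6: x = 18·19 + 6 = 348.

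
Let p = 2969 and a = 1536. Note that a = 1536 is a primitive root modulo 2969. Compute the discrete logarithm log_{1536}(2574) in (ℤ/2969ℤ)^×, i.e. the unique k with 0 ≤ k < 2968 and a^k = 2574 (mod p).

1782

Baby-step giant-step with m = ceil(sqrt(2968)) = 55.
Baby table (1536^j mod 2969 for j=0..54):
  0:1  1:1536  2:1910  3:388  4:2168  5:1799  6:2094  7:957
  8:297  9:1935  10:191  11:2414  12:2592  13:2852  14:1397  15:2174
  16:2108  17:1678  18:316  19:1429  20:853  21:879  22:2218  23:1405
  24:2586  25:2543  26:1813  27:2815  28:976  29:2760  30:2597  31:1625
  32:2040  33:1145  34:1072  35:1766  36:1879  37:276  38:2338  39:1647
  40:204  41:1599  42:701  43:1958  44:2860  45:1809  46:2609  47:2243
  48:1208  49:2832  50:367  51:2571  52:286  53:2853  54:2933
Giant step factor: 1536^(-55) ≡ 229 (mod 2969).
Scan 2574·229^i mod 2969 for i = 0, 1, …:
  i=0: 2574   i=1: 1584   i=2: 518   i=3: 2831
  i=4: 1057   i=5: 1564   i=6: 1876   i=7: 2068
  i=8: 1501   i=9: 2294     …   i=31: 2862
  i=32: 2218
Match at i=32, j=22: k = 32·55 + 22 = 1782.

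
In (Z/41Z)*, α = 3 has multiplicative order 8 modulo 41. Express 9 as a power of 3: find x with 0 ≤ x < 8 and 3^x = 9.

2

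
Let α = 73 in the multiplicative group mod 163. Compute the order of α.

162

The order of 73 must divide p − 1 = 162 = 2 · 3^4.
Divisors: 1, 2, 3, 6, 9, 18, 27, 54, 81, 162.
Check each in increasing order: 73^1 ≡ 73;  73^2 ≡ 113;  73^3 ≡ 99;  73^6 ≡ 21;  73^9 ≡ 123;  73^18 ≡ 133;  73^27 ≡ 59;  73^54 ≡ 58;  73^81 ≡ 162;  73^162 ≡ 1.
Smallest exponent giving 1 is 162.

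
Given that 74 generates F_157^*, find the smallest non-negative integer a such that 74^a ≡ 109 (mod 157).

Baby-step giant-step with m = ceil(sqrt(156)) = 13.
Baby table (74^j mod 157 for j=0..12):
  0:1  1:74  2:138  3:7  4:47  5:24  6:49  7:15
  8:11  9:29  10:105  11:77  12:46
Giant step factor: 74^(-13) ≡ 135 (mod 157).
Scan 109·135^i mod 157 for i = 0, 1, …:
  i=0: 109   i=1: 114   i=2: 4   i=3: 69
  i=4: 52   i=5: 112   i=6: 48   i=7: 43
  i=8: 153   i=9: 88   i=10: 105
Match at i=10, j=10: a = 10·13 + 10 = 140.

140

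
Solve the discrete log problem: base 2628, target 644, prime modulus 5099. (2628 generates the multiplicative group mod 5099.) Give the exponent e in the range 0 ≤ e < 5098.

Baby-step giant-step with m = ceil(sqrt(5098)) = 72.
Baby table (2628^j mod 5099 for j=0..71):
  0:1  1:2628  2:2338  3:5068  4:116  5:4007  6:961  7:1503
  8:3258  9:803  10:4397  11:982  12:602  13:1366  14:152  15:1734
  16:3545  17:387  18:2335  19:2283  20:3300  21:4100  22:613  23:4779
  24:375  25:1393  26:4821  27:3672  28:2708  29:3519  30:3445  31:2735
  32:3089  33:284  34:1898  35:1122  36:1394  37:2350  38:911  39:2677
  40:3635  41:2353  42:3696  43:4592  44:3542  45:2701  46:420  47:2376
  48:2952  49:2277  50:2829  51:270  52:799  53:4083  54:1828  55:726
  56:902  57:4520  58:2989  59:2632  60:2652  61:4222  62:5091  63:4471
  64:1692  65:248  66:4171  67:3637  68:2510  69:3273  70:4530  71:3774
Giant step factor: 2628^(-72) ≡ 2801 (mod 5099).
Scan 644·2801^i mod 5099 for i = 0, 1, …:
  i=0: 644   i=1: 3897   i=2: 3637
Match at i=2, j=67: e = 2·72 + 67 = 211.

211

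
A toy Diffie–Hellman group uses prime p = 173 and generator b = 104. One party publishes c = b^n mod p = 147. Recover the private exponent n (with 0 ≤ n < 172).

65

Baby-step giant-step with m = ceil(sqrt(172)) = 14.
Baby table (104^j mod 173 for j=0..13):
  0:1  1:104  2:90  3:18  4:142  5:63  6:151  7:134
  8:96  9:123  10:163  11:171  12:138  13:166
Giant step factor: 104^(-14) ≡ 24 (mod 173).
Scan 147·24^i mod 173 for i = 0, 1, …:
  i=0: 147   i=1: 68   i=2: 75   i=3: 70
  i=4: 123
Match at i=4, j=9: n = 4·14 + 9 = 65.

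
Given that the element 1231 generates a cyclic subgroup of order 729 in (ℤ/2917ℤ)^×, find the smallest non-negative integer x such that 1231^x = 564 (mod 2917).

394

Baby-step giant-step with m = ceil(sqrt(729)) = 27.
Baby table (1231^j mod 2917 for j=0..26):
  0:1  1:1231  2:1438  3:2476  4:2608  5:1748  6:1959  7:2087
  8:2137  9:2430  10:1405  11:2691  12:1826  13:1716  14:488  15:2743
  16:1664  17:650  18:892  19:1260  20:2133  21:423  22:1487  23:1538
  24:145  25:558  26:1403
Giant step factor: 1231^(-27) ≡ 535 (mod 2917).
Scan 564·535^i mod 2917 for i = 0, 1, …:
  i=0: 564   i=1: 1289   i=2: 1203   i=3: 1865
  i=4: 161   i=5: 1542   i=6: 2376   i=7: 2265
  i=8: 1220   i=9: 2209     …   i=13: 1846
  i=14: 1664
Match at i=14, j=16: x = 14·27 + 16 = 394.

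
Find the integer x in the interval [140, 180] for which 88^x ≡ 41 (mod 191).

175

Compute 88^140 mod 191 = 121, then multiply by 88 repeatedly:
  88^140=121  88^141=143  88^142=169  88^143=165  88^144=4
  88^145=161  88^146=34  88^147=127  88^148=98  88^149=29
  88^150=69  88^151=151  88^152=109  88^153=42  88^154=67
  88^155=166  88^156=92  88^157=74  88^158=18  88^159=56
  88^160=153  88^161=94  88^162=59  88^163=35  88^164=24
  88^165=11  88^166=13  88^167=189  88^168=15  88^169=174
  88^170=32  88^171=142  88^172=81  88^173=61  88^174=20
  88^175=41
Found 41 at exponent 175.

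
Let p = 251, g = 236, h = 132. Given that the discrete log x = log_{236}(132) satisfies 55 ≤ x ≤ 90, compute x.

57

Compute 236^55 mod 251 = 188, then multiply by 236 repeatedly:
  236^55=188  236^56=192  236^57=132
Found 132 at exponent 57.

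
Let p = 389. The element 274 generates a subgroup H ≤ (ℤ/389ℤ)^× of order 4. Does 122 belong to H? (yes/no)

⟨274⟩ has order 4; its elements mod 389 are {1, 115, 274, 388}.
122 is not in this set.

no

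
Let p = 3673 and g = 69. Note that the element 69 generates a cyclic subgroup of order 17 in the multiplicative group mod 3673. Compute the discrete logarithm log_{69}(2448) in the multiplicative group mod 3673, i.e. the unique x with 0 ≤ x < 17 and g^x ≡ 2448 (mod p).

12

Successive powers of 69 modulo 3673:
  69^0=1  69^1=69  69^2=1088  69^3=1612  69^4=1038  69^5=1835
  69^6=1733  69^7=2041  69^8=1255  69^9=2116  69^10=2757  69^11=2910
  69^12=2448
So 69^12 ≡ 2448 (mod 3673), giving x = 12.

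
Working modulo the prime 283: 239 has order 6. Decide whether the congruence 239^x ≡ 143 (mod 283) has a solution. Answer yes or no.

no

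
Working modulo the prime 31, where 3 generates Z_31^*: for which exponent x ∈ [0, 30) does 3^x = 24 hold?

13

Successive powers of 3 modulo 31:
  3^0=1  3^1=3  3^2=9  3^3=27  3^4=19  3^5=26
  3^6=16  3^7=17  3^8=20  3^9=29  3^10=25  3^11=13
  3^12=8  3^13=24
So 3^13 ≡ 24 (mod 31), giving x = 13.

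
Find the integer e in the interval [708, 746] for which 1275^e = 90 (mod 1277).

Compute 1275^708 mod 1277 = 250, then multiply by 1275 repeatedly:
  1275^708=250  1275^709=777  1275^710=1000  1275^711=554  1275^712=169
  1275^713=939  1275^714=676  1275^715=1202  1275^716=150  1275^717=977
  1275^718=600  1275^719=77  1275^720=1123  1275^721=308  1275^722=661
  1275^723=1232  1275^724=90
Found 90 at exponent 724.

724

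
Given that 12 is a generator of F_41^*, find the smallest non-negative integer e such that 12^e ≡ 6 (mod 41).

3

Successive powers of 12 modulo 41:
  12^0=1  12^1=12  12^2=21  12^3=6
So 12^3 ≡ 6 (mod 41), giving e = 3.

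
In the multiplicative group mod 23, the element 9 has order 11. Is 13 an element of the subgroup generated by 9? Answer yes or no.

13 ∈ ⟨9⟩ iff 13^11 ≡ 1 (mod 23), since |⟨9⟩| = 11.
13^11 mod 23 = 1.
Since 1 = 1, 13 lies in the subgroup.

yes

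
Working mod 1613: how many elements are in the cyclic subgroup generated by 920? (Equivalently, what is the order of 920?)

31

The order of 920 must divide p − 1 = 1612 = 2^2 · 13 · 31.
Divisors: 1, 2, 4, 13, 26, 31, 52, 62, 124, 403, 806, 1612.
Check each in increasing order: 920^1 ≡ 920;  920^2 ≡ 1188;  920^4 ≡ 1582;  920^13 ≡ 376;  920^26 ≡ 1045;  920^31 ≡ 1.
Smallest exponent giving 1 is 31.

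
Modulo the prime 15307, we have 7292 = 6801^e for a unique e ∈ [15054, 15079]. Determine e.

Compute 6801^15054 mod 15307 = 4841, then multiply by 6801 repeatedly:
  6801^15054=4841  6801^15055=13591  6801^15056=8725  6801^15057=8793  6801^15058=12051
  6801^15059=5173  6801^15060=6087  6801^15061=7559  6801^15062=7853  6801^15063=2130
  6801^15064=5708  6801^15065=1556  6801^15066=5219  6801^15067=12793  6801^15068=205
  6801^15069=1268  6801^15070=5827  6801^15071=14911  6801^15072=836  6801^15073=6739
  6801^15074=2781  6801^15075=9436  6801^15076=7292
Found 7292 at exponent 15076.

15076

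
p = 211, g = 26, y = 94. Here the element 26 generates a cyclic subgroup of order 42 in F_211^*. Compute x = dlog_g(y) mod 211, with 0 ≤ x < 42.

Baby-step giant-step with m = ceil(sqrt(42)) = 7.
Baby table (26^j mod 211 for j=0..6):
  0:1  1:26  2:43  3:63  4:161  5:177  6:171
Giant step factor: 26^(-7) ≡ 197 (mod 211).
Scan 94·197^i mod 211 for i = 0, 1, …:
  i=0: 94   i=1: 161
Match at i=1, j=4: x = 1·7 + 4 = 11.

11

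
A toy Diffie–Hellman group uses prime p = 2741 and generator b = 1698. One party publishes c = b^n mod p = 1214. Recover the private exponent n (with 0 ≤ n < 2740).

1555

Baby-step giant-step with m = ceil(sqrt(2740)) = 53.
Baby table (1698^j mod 2741 for j=0..52):
  0:1  1:1698  2:2413  3:2220  4:685  5:946  6:82  7:2186
  8:514  9:1134  10:1350  11:824  12:1242  13:1087  14:1033  15:2535
  16:1060  17:1784  18:427  19:1422  20:2476  21:2295  22:1949  23:1015
  24:2122  25:1482  26:198  27:1802  28:840  29:1000  30:1321  31:920
  32:2531  33:2491  34:355  35:2511  36:1423  37:1433  38:1967  39:1428
  40:1700  41:327  42:1564  43:2384  44:2316  45:1974  46:2350  47:2145
  48:2162  49:877  50:783  51:149  52:830
Giant step factor: 1698^(-53) ≡ 947 (mod 2741).
Scan 1214·947^i mod 2741 for i = 0, 1, …:
  i=0: 1214   i=1: 1179   i=2: 926   i=3: 2543
  i=4: 1623   i=5: 2021   i=6: 669   i=7: 372
  i=8: 1436   i=9: 356     …   i=28: 1630
  i=29: 427
Match at i=29, j=18: n = 29·53 + 18 = 1555.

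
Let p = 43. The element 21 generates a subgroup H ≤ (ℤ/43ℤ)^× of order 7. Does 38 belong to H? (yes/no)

no

38 ∈ ⟨21⟩ iff 38^7 ≡ 1 (mod 43), since |⟨21⟩| = 7.
38^7 mod 43 = 6.
Since 6 ≠ 1, 38 does not lie in the subgroup.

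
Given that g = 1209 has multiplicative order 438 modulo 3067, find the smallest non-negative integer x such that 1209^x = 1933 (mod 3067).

239

Baby-step giant-step with m = ceil(sqrt(438)) = 21.
Baby table (1209^j mod 3067 for j=0..20):
  0:1  1:1209  2:1789  3:666  4:1640  5:1478  6:1908  7:388
  8:2908  9:990  10:780  11:1451  12:3002  13:1157  14:261  15:2715
  16:745  17:2074  18:1727  19:2383  20:1134
Giant step factor: 1209^(-21) ≡ 1399 (mod 3067).
Scan 1933·1399^i mod 3067 for i = 0, 1, …:
  i=0: 1933   i=1: 2240   i=2: 2353   i=3: 956
  i=4: 232   i=5: 2533   i=6: 1282   i=7: 2390
  i=8: 580   i=9: 1732   i=10: 138   i=11: 2908
Match at i=11, j=8: x = 11·21 + 8 = 239.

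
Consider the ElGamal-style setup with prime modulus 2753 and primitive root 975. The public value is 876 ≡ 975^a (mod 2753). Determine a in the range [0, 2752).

1640

Baby-step giant-step with m = ceil(sqrt(2752)) = 53.
Baby table (975^j mod 2753 for j=0..52):
  0:1  1:975  2:840  3:1359  4:832  5:1818  6:2371  7:1958
  8:1221  9:1179  10:1524  11:2033  12:15  13:860  14:1588  15:1114
  16:1468  17:2493  18:2529  19:1840  20:1797  21:1167  22:836  23:212
  24:225  25:1888  26:1796  27:192  28:2749  29:1606  30:2146  31:70
  32:2178  33:987  34:1528  35:427  36:622  37:790  38:2163  39:127
  40:2693  41:2066  42:1907  43:1050  44:2387  45:1040  46:896  47:899
  48:1071  49:838  50:2162  51:1905  52:1853
Giant step factor: 975^(-53) ≡ 257 (mod 2753).
Scan 876·257^i mod 2753 for i = 0, 1, …:
  i=0: 876   i=1: 2139   i=2: 1876   i=3: 357
  i=4: 900   i=5: 48   i=6: 1324   i=7: 1649
  i=8: 2584   i=9: 615     …   i=29: 619
  i=30: 2162
Match at i=30, j=50: a = 30·53 + 50 = 1640.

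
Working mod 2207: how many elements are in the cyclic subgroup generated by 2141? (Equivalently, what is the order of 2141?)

The order of 2141 must divide p − 1 = 2206 = 2 · 1103.
Divisors: 1, 2, 1103, 2206.
Check each in increasing order: 2141^1 ≡ 2141;  2141^2 ≡ 2149;  2141^1103 ≡ 2206;  2141^2206 ≡ 1.
Smallest exponent giving 1 is 2206.

2206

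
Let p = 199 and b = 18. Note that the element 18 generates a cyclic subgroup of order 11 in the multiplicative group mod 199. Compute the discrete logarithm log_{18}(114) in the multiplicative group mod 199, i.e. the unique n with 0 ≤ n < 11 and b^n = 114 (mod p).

Successive powers of 18 modulo 199:
  18^0=1  18^1=18  18^2=125  18^3=61  18^4=103  18^5=63
  18^6=139  18^7=114
So 18^7 ≡ 114 (mod 199), giving n = 7.

7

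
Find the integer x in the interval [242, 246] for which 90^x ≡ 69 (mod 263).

Compute 90^242 mod 263 = 69, then multiply by 90 repeatedly:
  90^242=69
Found 69 at exponent 242.

242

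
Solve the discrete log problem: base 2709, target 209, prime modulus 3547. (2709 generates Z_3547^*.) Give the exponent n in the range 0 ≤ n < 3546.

3249

Baby-step giant-step with m = ceil(sqrt(3546)) = 60.
Baby table (2709^j mod 3547 for j=0..59):
  0:1  1:2709  2:3485  3:2298  4:297  5:2951  6:2868  7:1482
  8:3081  9:338  10:516  11:326  12:3478  13:1070  14:731  15:1053
  16:789  17:2107  18:740  19:605  20:231  21:1507  22:3413  23:2335
  24:1214  25:657  26:2766  27:1830  28:2311  29:44  30:2145  31:819
  32:1796  33:2427  34:2152  35:2047  36:1362  37:778  38:684  39:1422
  40:156  41:511  42:969  43:241  44:221  45:2793  46:486  47:637
  48:1791  49:3070  50:2462  51:1198  52:3424  53:211  54:532  55:1106
  56:2486  57:2368  58:1936  59:2158
Giant step factor: 2709^(-60) ≡ 3453 (mod 3547).
Scan 209·3453^i mod 3547 for i = 0, 1, …:
  i=0: 209   i=1: 1636   i=2: 2284   i=3: 1671
  i=4: 2541   i=5: 2342   i=6: 3313   i=7: 714
  i=8: 277   i=9: 2338     …   i=53: 3317
  i=54: 338
Match at i=54, j=9: n = 54·60 + 9 = 3249.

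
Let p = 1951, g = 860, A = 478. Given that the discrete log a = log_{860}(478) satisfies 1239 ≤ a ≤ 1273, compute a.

1258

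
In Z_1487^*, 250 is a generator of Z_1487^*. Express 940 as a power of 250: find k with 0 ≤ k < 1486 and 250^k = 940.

Baby-step giant-step with m = ceil(sqrt(1486)) = 39.
Baby table (250^j mod 1487 for j=0..38):
  0:1  1:250  2:46  3:1091  4:629  5:1115  6:681  7:732
  8:99  9:958  10:93  11:945  12:1304  13:347  14:504  15:1092
  16:879  17:1161  18:285  19:1361  20:1214  21:152  22:825  23:1044
  24:775  25:440  26:1449  27:909  28:1226  29:178  30:1377  31:753
  32:888  33:437  34:699  35:771  36:927  37:1265  38:1006
Giant step factor: 250^(-39) ≡ 234 (mod 1487).
Scan 940·234^i mod 1487 for i = 0, 1, …:
  i=0: 940   i=1: 1371   i=2: 1109   i=3: 768
  i=4: 1272   i=5: 248   i=6: 39   i=7: 204
  i=8: 152
Match at i=8, j=21: k = 8·39 + 21 = 333.

333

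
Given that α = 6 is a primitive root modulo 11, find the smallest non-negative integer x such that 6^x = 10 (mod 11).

5

Successive powers of 6 modulo 11:
  6^0=1  6^1=6  6^2=3  6^3=7  6^4=9  6^5=10
So 6^5 ≡ 10 (mod 11), giving x = 5.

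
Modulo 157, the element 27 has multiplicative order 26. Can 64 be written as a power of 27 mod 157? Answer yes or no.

yes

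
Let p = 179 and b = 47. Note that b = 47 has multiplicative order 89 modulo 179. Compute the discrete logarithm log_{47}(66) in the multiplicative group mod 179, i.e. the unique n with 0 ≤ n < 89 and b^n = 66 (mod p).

Baby-step giant-step with m = ceil(sqrt(89)) = 10.
Baby table (47^j mod 179 for j=0..9):
  0:1  1:47  2:61  3:3  4:141  5:4  6:9  7:65
  8:12  9:27
Giant step factor: 47^(-10) ≡ 56 (mod 179).
Scan 66·56^i mod 179 for i = 0, 1, …:
  i=0: 66   i=1: 116   i=2: 52   i=3: 48
  i=4: 3
Match at i=4, j=3: n = 4·10 + 3 = 43.

43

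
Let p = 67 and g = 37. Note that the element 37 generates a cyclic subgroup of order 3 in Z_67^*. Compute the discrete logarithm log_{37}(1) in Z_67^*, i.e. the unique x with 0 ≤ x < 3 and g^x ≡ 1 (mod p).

0

Successive powers of 37 modulo 67:
  37^0=1
So 37^0 ≡ 1 (mod 67), giving x = 0.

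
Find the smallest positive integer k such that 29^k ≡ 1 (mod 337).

The order of 29 must divide p − 1 = 336 = 2^4 · 3 · 7.
Divisors: 1, 2, 3, 4, 6, 7, 8, 12, 14, 16, 21, 24, 28, 42, 48, 56, 84, 112, 168, 336.
Check each in increasing order: 29^1 ≡ 29;  29^2 ≡ 167;  29^3 ≡ 125;  29^4 ≡ 255;  29^6 ≡ 123;  29^7 ≡ 197;  29^8 ≡ 321;  29^12 ≡ 301;  29^14 ≡ 54;  29^16 ≡ 256;  29^21 ≡ 191;  29^24 ≡ 285;  29^28 ≡ 220;  29^42 ≡ 85;  29^48 ≡ 8;  29^56 ≡ 209;  29^84 ≡ 148;  29^112 ≡ 208;  29^168 ≡ 336;  29^336 ≡ 1.
Smallest exponent giving 1 is 336.

336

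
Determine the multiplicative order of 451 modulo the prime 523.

The order of 451 must divide p − 1 = 522 = 2 · 3^2 · 29.
Divisors: 1, 2, 3, 6, 9, 18, 29, 58, 87, 174, 261, 522.
Check each in increasing order: 451^1 ≡ 451;  451^2 ≡ 477;  451^3 ≡ 174;  451^6 ≡ 465;  451^9 ≡ 368;  451^18 ≡ 490;  451^29 ≡ 60;  451^58 ≡ 462;  451^87 ≡ 1.
Smallest exponent giving 1 is 87.

87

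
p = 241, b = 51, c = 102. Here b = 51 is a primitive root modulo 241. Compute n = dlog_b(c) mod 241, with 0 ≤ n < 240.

231

Baby-step giant-step with m = ceil(sqrt(240)) = 16.
Baby table (51^j mod 241 for j=0..15):
  0:1  1:51  2:191  3:101  4:90  5:11  6:79  7:173
  8:147  9:26  10:121  11:146  12:216  13:171  14:45  15:126
Giant step factor: 51^(-16) ≡ 119 (mod 241).
Scan 102·119^i mod 241 for i = 0, 1, …:
  i=0: 102   i=1: 88   i=2: 109   i=3: 198
  i=4: 185   i=5: 84   i=6: 115   i=7: 189
  i=8: 78   i=9: 124     …   i=13: 206
  i=14: 173
Match at i=14, j=7: n = 14·16 + 7 = 231.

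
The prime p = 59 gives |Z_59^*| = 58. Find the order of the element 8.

58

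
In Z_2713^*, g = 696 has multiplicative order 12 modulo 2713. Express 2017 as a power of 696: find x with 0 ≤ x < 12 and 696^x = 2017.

7

Successive powers of 696 modulo 2713:
  696^0=1  696^1=696  696^2=1502  696^3=887  696^4=1501  696^5=191
  696^6=2712  696^7=2017
So 696^7 ≡ 2017 (mod 2713), giving x = 7.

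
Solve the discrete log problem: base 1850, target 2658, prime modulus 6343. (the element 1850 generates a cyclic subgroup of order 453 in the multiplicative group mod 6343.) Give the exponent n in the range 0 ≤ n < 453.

225

Baby-step giant-step with m = ceil(sqrt(453)) = 22.
Baby table (1850^j mod 6343 for j=0..21):
  0:1  1:1850  2:3623  3:4342  4:2462  5:426  6:1568  7:2049
  8:3879  9:2217  10:3872  11:1953  12:3883  13:3274  14:5678  15:292
  16:1045  17:4978  18:5607  19:2145  20:3875  21:1160
Giant step factor: 1850^(-22) ≡ 6168 (mod 6343).
Scan 2658·6168^i mod 6343 for i = 0, 1, …:
  i=0: 2658   i=1: 4232   i=2: 1531   i=3: 4824
  i=4: 5762   i=5: 187   i=6: 5333   i=7: 5489
  i=8: 3561   i=9: 4782   i=10: 426
Match at i=10, j=5: n = 10·22 + 5 = 225.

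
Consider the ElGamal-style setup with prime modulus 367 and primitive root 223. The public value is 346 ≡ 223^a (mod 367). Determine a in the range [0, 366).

Baby-step giant-step with m = ceil(sqrt(366)) = 20.
Baby table (223^j mod 367 for j=0..19):
  0:1  1:223  2:184  3:295  4:92  5:331  6:46  7:349
  8:23  9:358  10:195  11:179  12:281  13:273  14:324  15:320
  16:162  17:160  18:81  19:80
Giant step factor: 223^(-20) ≡ 290 (mod 367).
Scan 346·290^i mod 367 for i = 0, 1, …:
  i=0: 346   i=1: 149   i=2: 271   i=3: 52
  i=4: 33   i=5: 28   i=6: 46
Match at i=6, j=6: a = 6·20 + 6 = 126.

126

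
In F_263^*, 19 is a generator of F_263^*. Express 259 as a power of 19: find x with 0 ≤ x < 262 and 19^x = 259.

Baby-step giant-step with m = ceil(sqrt(262)) = 17.
Baby table (19^j mod 263 for j=0..16):
  0:1  1:19  2:98  3:21  4:136  5:217  6:178  7:226
  8:86  9:56  10:12  11:228  12:124  13:252  14:54  15:237
  16:32
Giant step factor: 19^(-17) ≡ 170 (mod 263).
Scan 259·170^i mod 263 for i = 0, 1, …:
  i=0: 259   i=1: 109   i=2: 120   i=3: 149
  i=4: 82   i=5: 1
Match at i=5, j=0: x = 5·17 + 0 = 85.

85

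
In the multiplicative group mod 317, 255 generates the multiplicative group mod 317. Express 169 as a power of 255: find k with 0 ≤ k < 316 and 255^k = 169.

154

Baby-step giant-step with m = ceil(sqrt(316)) = 18.
Baby table (255^j mod 317 for j=0..17):
  0:1  1:255  2:40  3:56  4:15  5:21  6:283  7:206
  8:225  9:315  10:124  11:237  12:205  13:287  14:275  15:68
  16:222  17:184
Giant step factor: 255^(-18) ≡ 238 (mod 317).
Scan 169·238^i mod 317 for i = 0, 1, …:
  i=0: 169   i=1: 280   i=2: 70   i=3: 176
  i=4: 44   i=5: 11   i=6: 82   i=7: 179
  i=8: 124
Match at i=8, j=10: k = 8·18 + 10 = 154.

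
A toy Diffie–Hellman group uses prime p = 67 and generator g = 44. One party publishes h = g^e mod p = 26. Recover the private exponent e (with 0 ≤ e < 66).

Baby-step giant-step with m = ceil(sqrt(66)) = 9.
Baby table (44^j mod 67 for j=0..8):
  0:1  1:44  2:60  3:27  4:49  5:12  6:59  7:50
  8:56
Giant step factor: 44^(-9) ≡ 58 (mod 67).
Scan 26·58^i mod 67 for i = 0, 1, …:
  i=0: 26   i=1: 34   i=2: 29   i=3: 7
  i=4: 4   i=5: 31   i=6: 56
Match at i=6, j=8: e = 6·9 + 8 = 62.

62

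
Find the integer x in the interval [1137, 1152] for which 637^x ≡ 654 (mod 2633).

1146

Compute 637^1137 mod 2633 = 720, then multiply by 637 repeatedly:
  637^1137=720  637^1138=498  637^1139=1266  637^1140=744  637^1141=2621
  637^1142=255  637^1143=1822  637^1144=2094  637^1145=1580  637^1146=654
Found 654 at exponent 1146.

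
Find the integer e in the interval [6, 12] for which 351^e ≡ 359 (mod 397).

Compute 351^6 mod 397 = 277, then multiply by 351 repeatedly:
  351^6=277  351^7=359
Found 359 at exponent 7.

7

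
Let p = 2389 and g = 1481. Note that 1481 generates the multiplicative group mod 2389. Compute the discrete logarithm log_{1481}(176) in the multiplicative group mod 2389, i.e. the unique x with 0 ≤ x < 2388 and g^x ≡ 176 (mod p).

459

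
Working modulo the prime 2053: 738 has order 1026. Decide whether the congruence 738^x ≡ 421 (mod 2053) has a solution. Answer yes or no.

no

421 ∈ ⟨738⟩ iff 421^1026 ≡ 1 (mod 2053), since |⟨738⟩| = 1026.
421^1026 mod 2053 = 2052.
Since 2052 ≠ 1, 421 does not lie in the subgroup.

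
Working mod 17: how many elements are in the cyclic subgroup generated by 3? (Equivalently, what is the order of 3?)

The order of 3 must divide p − 1 = 16 = 2^4.
Divisors: 1, 2, 4, 8, 16.
Check each in increasing order: 3^1 ≡ 3;  3^2 ≡ 9;  3^4 ≡ 13;  3^8 ≡ 16;  3^16 ≡ 1.
Smallest exponent giving 1 is 16.

16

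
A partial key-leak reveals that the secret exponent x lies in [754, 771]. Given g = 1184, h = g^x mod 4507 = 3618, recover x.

754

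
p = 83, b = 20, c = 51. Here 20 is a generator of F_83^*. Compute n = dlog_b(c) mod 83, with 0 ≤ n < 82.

44

Baby-step giant-step with m = ceil(sqrt(82)) = 10.
Baby table (20^j mod 83 for j=0..9):
  0:1  1:20  2:68  3:32  4:59  5:18  6:28  7:62
  8:78  9:66
Giant step factor: 20^(-10) ≡ 31 (mod 83).
Scan 51·31^i mod 83 for i = 0, 1, …:
  i=0: 51   i=1: 4   i=2: 41   i=3: 26
  i=4: 59
Match at i=4, j=4: n = 4·10 + 4 = 44.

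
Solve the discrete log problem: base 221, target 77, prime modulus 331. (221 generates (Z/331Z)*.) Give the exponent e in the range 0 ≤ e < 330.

112

Baby-step giant-step with m = ceil(sqrt(330)) = 19.
Baby table (221^j mod 331 for j=0..18):
  0:1  1:221  2:184  3:282  4:94  5:252  6:84  7:28
  8:230  9:187  10:283  11:315  12:105  13:35  14:122  15:151
  16:271  17:311  18:214
Giant step factor: 221^(-19) ≡ 314 (mod 331).
Scan 77·314^i mod 331 for i = 0, 1, …:
  i=0: 77   i=1: 15   i=2: 76   i=3: 32
  i=4: 118   i=5: 311
Match at i=5, j=17: e = 5·19 + 17 = 112.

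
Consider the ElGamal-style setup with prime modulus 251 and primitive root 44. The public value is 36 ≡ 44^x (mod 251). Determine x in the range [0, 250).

192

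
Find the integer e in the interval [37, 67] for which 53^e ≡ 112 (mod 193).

Compute 53^37 mod 193 = 159, then multiply by 53 repeatedly:
  53^37=159  53^38=128  53^39=29  53^40=186  53^41=15
  53^42=23  53^43=61  53^44=145  53^45=158  53^46=75
  53^47=115  53^48=112
Found 112 at exponent 48.

48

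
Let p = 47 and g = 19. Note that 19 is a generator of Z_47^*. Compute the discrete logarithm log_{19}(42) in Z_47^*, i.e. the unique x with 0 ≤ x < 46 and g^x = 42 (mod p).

22

Baby-step giant-step with m = ceil(sqrt(46)) = 7.
Baby table (19^j mod 47 for j=0..6):
  0:1  1:19  2:32  3:44  4:37  5:45  6:9
Giant step factor: 19^(-7) ≡ 11 (mod 47).
Scan 42·11^i mod 47 for i = 0, 1, …:
  i=0: 42   i=1: 39   i=2: 6   i=3: 19
Match at i=3, j=1: x = 3·7 + 1 = 22.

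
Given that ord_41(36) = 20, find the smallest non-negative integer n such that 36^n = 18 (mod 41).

8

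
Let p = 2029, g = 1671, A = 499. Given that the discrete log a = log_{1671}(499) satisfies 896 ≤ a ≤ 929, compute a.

Compute 1671^896 mod 2029 = 1764, then multiply by 1671 repeatedly:
  1671^896=1764  1671^897=1536  1671^898=2000  1671^899=237  1671^900=372
  1671^901=738  1671^902=1595  1671^903=1168  1671^904=1859  1671^905=2019
  1671^906=1551  1671^907=688  1671^908=1234  1671^909=550  1671^910=1942
  1671^911=711  1671^912=1116  1671^913=185  1671^914=727  1671^915=1475
  1671^916=1519  1671^917=1999  1671^918=595  1671^919=35  1671^920=1673
  1671^921=1650  1671^922=1768  1671^923=104  1671^924=1319  1671^925=555
  1671^926=152  1671^927=367  1671^928=499
Found 499 at exponent 928.

928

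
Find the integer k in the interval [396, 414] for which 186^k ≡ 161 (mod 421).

413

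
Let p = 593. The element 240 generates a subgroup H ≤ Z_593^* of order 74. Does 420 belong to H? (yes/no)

no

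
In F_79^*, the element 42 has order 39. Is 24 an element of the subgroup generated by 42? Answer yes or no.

24 ∈ ⟨42⟩ iff 24^39 ≡ 1 (mod 79), since |⟨42⟩| = 39.
24^39 mod 79 = 78.
Since 78 ≠ 1, 24 does not lie in the subgroup.

no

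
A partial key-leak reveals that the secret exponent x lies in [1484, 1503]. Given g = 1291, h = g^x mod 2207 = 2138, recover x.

Compute 1291^1484 mod 2207 = 746, then multiply by 1291 repeatedly:
  1291^1484=746  1291^1485=834  1291^1486=1885  1291^1487=1421  1291^1488=494
  1291^1489=2138
Found 2138 at exponent 1489.

1489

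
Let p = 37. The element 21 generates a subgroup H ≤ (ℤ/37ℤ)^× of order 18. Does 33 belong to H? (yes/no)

33 ∈ ⟨21⟩ iff 33^18 ≡ 1 (mod 37), since |⟨21⟩| = 18.
33^18 mod 37 = 1.
Since 1 = 1, 33 lies in the subgroup.

yes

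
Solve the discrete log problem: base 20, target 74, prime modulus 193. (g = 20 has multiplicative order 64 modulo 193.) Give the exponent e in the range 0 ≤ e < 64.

59

Baby-step giant-step with m = ceil(sqrt(64)) = 8.
Baby table (20^j mod 193 for j=0..7):
  0:1  1:20  2:14  3:87  4:3  5:60  6:42  7:68
Giant step factor: 20^(-8) ≡ 43 (mod 193).
Scan 74·43^i mod 193 for i = 0, 1, …:
  i=0: 74   i=1: 94   i=2: 182   i=3: 106
  i=4: 119   i=5: 99   i=6: 11   i=7: 87
Match at i=7, j=3: e = 7·8 + 3 = 59.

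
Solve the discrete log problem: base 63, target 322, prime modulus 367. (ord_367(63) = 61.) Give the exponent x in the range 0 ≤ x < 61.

Baby-step giant-step with m = ceil(sqrt(61)) = 8.
Baby table (63^j mod 367 for j=0..7):
  0:1  1:63  2:299  3:120  4:220  5:281  6:87  7:343
Giant step factor: 63^(-8) ≡ 25 (mod 367).
Scan 322·25^i mod 367 for i = 0, 1, …:
  i=0: 322   i=1: 343
Match at i=1, j=7: x = 1·8 + 7 = 15.

15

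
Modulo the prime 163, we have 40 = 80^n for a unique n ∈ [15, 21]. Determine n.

18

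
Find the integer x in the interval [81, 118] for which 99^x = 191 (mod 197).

112

Compute 99^81 mod 197 = 130, then multiply by 99 repeatedly:
  99^81=130  99^82=65  99^83=131  99^84=164  99^85=82
  99^86=41  99^87=119  99^88=158  99^89=79  99^90=138
  99^91=69  99^92=133  99^93=165  99^94=181  99^95=189
  99^96=193  99^97=195  99^98=196  99^99=98  99^100=49
  99^101=123  99^102=160  99^103=80  99^104=40  99^105=20
  99^106=10  99^107=5  99^108=101  99^109=149  99^110=173
  99^111=185  99^112=191
Found 191 at exponent 112.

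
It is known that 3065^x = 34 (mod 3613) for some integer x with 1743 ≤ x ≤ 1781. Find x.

Compute 3065^1743 mod 3613 = 1611, then multiply by 3065 repeatedly:
  3065^1743=1611  3065^1744=2357  3065^1745=1818  3065^1746=924  3065^1747=3081
  3065^1748=2496  3065^1749=1519  3065^1750=2191  3065^1751=2461  3065^1752=2634
  3065^1753=1768  3065^1754=3033  3065^1755=3509  3065^1756=2797  3065^1757=2769
  3065^1758=48  3065^1759=2600  3065^1760=2335  3065^1761=3035  3065^1762=2413
  3065^1763=34
Found 34 at exponent 1763.

1763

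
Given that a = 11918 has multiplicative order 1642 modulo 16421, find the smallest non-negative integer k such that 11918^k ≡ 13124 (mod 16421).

729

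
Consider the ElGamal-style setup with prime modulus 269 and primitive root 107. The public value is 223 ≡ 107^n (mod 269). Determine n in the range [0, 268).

185

Baby-step giant-step with m = ceil(sqrt(268)) = 17.
Baby table (107^j mod 269 for j=0..16):
  0:1  1:107  2:151  3:17  4:205  5:146  6:20  7:257
  8:61  9:71  10:65  11:230  12:131  13:29  14:144  15:75
  16:224
Giant step factor: 107^(-17) ≡ 10 (mod 269).
Scan 223·10^i mod 269 for i = 0, 1, …:
  i=0: 223   i=1: 78   i=2: 242   i=3: 268
  i=4: 259   i=5: 169   i=6: 76   i=7: 222
  i=8: 68   i=9: 142   i=10: 75
Match at i=10, j=15: n = 10·17 + 15 = 185.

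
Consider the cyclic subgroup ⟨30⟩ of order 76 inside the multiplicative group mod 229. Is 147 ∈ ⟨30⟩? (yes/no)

no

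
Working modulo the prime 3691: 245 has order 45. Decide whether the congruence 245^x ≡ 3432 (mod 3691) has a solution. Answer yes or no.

yes

3432 ∈ ⟨245⟩ iff 3432^45 ≡ 1 (mod 3691), since |⟨245⟩| = 45.
3432^45 mod 3691 = 1.
Since 1 = 1, 3432 lies in the subgroup.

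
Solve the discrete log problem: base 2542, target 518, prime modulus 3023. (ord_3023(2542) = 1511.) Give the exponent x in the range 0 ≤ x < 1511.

277

Baby-step giant-step with m = ceil(sqrt(1511)) = 39.
Baby table (2542^j mod 3023 for j=0..38):
  0:1  1:2542  2:1613  3:1058  4:1989  5:1582  6:854  7:354
  8:2037  9:2678  10:2703  11:2770  12:773  13:16  14:1373  15:1624
  16:1813  17:1594  18:1128  19:1572  20:2641  21:2362  22:526  23:926
  24:1998  25:276  26:256  27:807  28:1800  29:1801  30:1320  31:2933
  32:968  33:2957  34:1516  35:2370  36:2724  37:1738  38:1393
Giant step factor: 2542^(-39) ≡ 910 (mod 3023).
Scan 518·910^i mod 3023 for i = 0, 1, …:
  i=0: 518   i=1: 2815   i=2: 1169   i=3: 2717
  i=4: 2679   i=5: 1352   i=6: 2982   i=7: 1989
Match at i=7, j=4: x = 7·39 + 4 = 277.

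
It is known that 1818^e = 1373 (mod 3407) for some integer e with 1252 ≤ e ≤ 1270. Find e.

1266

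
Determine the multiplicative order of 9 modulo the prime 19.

The order of 9 must divide p − 1 = 18 = 2 · 3^2.
Divisors: 1, 2, 3, 6, 9, 18.
Check each in increasing order: 9^1 ≡ 9;  9^2 ≡ 5;  9^3 ≡ 7;  9^6 ≡ 11;  9^9 ≡ 1.
Smallest exponent giving 1 is 9.

9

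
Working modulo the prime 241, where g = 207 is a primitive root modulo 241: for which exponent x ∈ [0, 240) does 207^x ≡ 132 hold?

Baby-step giant-step with m = ceil(sqrt(240)) = 16.
Baby table (207^j mod 241 for j=0..15):
  0:1  1:207  2:192  3:220  4:232  5:65  6:200  7:189
  8:81  9:138  10:128  11:227  12:235  13:204  14:53  15:126
Giant step factor: 207^(-16) ≡ 183 (mod 241).
Scan 132·183^i mod 241 for i = 0, 1, …:
  i=0: 132   i=1: 56   i=2: 126
Match at i=2, j=15: x = 2·16 + 15 = 47.

47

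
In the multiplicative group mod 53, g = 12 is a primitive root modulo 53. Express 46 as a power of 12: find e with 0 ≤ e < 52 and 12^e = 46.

Successive powers of 12 modulo 53:
  12^0=1  12^1=12  12^2=38  12^3=32  12^4=13  12^5=50
  12^6=17  12^7=45  12^8=10  12^9=14  12^10=9  12^11=2
  12^12=24  12^13=23  12^14=11  12^15=26  12^16=47  12^17=34
  12^18=37  12^19=20  12^20=28  12^21=18  12^22=4  12^23=48
  12^24=46
So 12^24 ≡ 46 (mod 53), giving e = 24.

24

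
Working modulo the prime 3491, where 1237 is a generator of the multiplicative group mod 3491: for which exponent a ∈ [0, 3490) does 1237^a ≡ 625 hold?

Baby-step giant-step with m = ceil(sqrt(3490)) = 60.
Baby table (1237^j mod 3491 for j=0..59):
  0:1  1:1237  2:1111  3:2344  4:1998  5:3389  6:2993  7:1881
  8:1791  9:2173  10:3422  11:1922  12:143  13:2341  14:1778  15:56
  16:2943  17:2869  18:2097  19:176  20:1270  21:40  22:606  23:2548
  24:2994  25:3118  26:2902  27:1026  28:1929  29:1820  30:3136  31:731
  32:78  33:2229  34:2874  35:1300  36:2240  37:2517  38:3048  39:96
  40:58  41:1926  42:1600  43:3294  44:681  45:1066  46:2535  47:877
  48:2639  49:358  50:2980  51:3255  52:1312  53:3120  54:1885  55:3248
  56:3126  57:2325  58:2932  59:3226
Giant step factor: 1237^(-60) ≡ 3481 (mod 3491).
Scan 625·3481^i mod 3491 for i = 0, 1, …:
  i=0: 625   i=1: 732   i=2: 3153   i=3: 3380
  i=4: 1110   i=5: 2864   i=6: 2779   i=7: 138
  i=8: 2111   i=9: 3327     …   i=50: 2949
  i=51: 1929
Match at i=51, j=28: a = 51·60 + 28 = 3088.

3088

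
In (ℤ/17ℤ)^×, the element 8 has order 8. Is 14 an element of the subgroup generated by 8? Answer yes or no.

no

14 ∈ ⟨8⟩ iff 14^8 ≡ 1 (mod 17), since |⟨8⟩| = 8.
14^8 mod 17 = 16.
Since 16 ≠ 1, 14 does not lie in the subgroup.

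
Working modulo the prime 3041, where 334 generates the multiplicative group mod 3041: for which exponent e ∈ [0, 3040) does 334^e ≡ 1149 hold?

1350

Baby-step giant-step with m = ceil(sqrt(3040)) = 56.
Baby table (334^j mod 3041 for j=0..55):
  0:1  1:334  2:2080  3:1372  4:2098  5:1302  6:5  7:1670
  8:1277  9:778  10:1367  11:428  12:25  13:2268  14:303  15:849
  16:753  17:2140  18:125  19:2217  20:1515  21:1204  22:724  23:1577
  24:625  25:1962  26:1493  27:2979  28:579  29:1803  30:84  31:687
  32:1383  33:2731  34:2895  35:2933  36:420  37:394  38:833  39:1491
  40:2311  41:2501  42:2100  43:1970  44:1124  45:1373  46:2432  47:341
  48:1377  49:727  50:2579  51:783  52:3037  53:1705  54:803  55:594
Giant step factor: 334^(-56) ≡ 2937 (mod 3041).
Scan 1149·2937^i mod 3041 for i = 0, 1, …:
  i=0: 1149   i=1: 2144   i=2: 2058   i=3: 1879
  i=4: 2249   i=5: 261   i=6: 225   i=7: 928
  i=8: 800   i=9: 1948     …   i=23: 614
  i=24: 5
Match at i=24, j=6: e = 24·56 + 6 = 1350.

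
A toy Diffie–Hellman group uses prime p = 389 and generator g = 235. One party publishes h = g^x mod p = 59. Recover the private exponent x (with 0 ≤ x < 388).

Baby-step giant-step with m = ceil(sqrt(388)) = 20.
Baby table (235^j mod 389 for j=0..19):
  0:1  1:235  2:376  3:57  4:169  5:37  6:137  7:297
  8:164  9:29  10:202  11:12  12:97  13:233  14:295  15:83
  16:55  17:88  18:63  19:23
Giant step factor: 235^(-20) ≡ 370 (mod 389).
Scan 59·370^i mod 389 for i = 0, 1, …:
  i=0: 59   i=1: 46   i=2: 293   i=3: 268
  i=4: 354   i=5: 276   i=6: 202
Match at i=6, j=10: x = 6·20 + 10 = 130.

130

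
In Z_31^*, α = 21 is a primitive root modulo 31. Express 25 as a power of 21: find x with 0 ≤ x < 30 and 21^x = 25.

Successive powers of 21 modulo 31:
  21^0=1  21^1=21  21^2=7  21^3=23  21^4=18  21^5=6
  21^6=2  21^7=11  21^8=14  21^9=15  21^10=5  21^11=12
  21^12=4  21^13=22  21^14=28  21^15=30  21^16=10  21^17=24
  21^18=8  21^19=13  21^20=25
So 21^20 ≡ 25 (mod 31), giving x = 20.

20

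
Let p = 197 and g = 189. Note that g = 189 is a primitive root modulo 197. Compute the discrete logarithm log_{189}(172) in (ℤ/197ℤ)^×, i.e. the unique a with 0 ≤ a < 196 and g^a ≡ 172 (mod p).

92

Baby-step giant-step with m = ceil(sqrt(196)) = 14.
Baby table (189^j mod 197 for j=0..13):
  0:1  1:189  2:64  3:79  4:156  5:131  6:134  7:110
  8:105  9:145  10:22  11:21  12:29  13:162
Giant step factor: 189^(-14) ≡ 19 (mod 197).
Scan 172·19^i mod 197 for i = 0, 1, …:
  i=0: 172   i=1: 116   i=2: 37   i=3: 112
  i=4: 158   i=5: 47   i=6: 105
Match at i=6, j=8: a = 6·14 + 8 = 92.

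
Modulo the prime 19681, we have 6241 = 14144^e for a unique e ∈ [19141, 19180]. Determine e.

Compute 14144^19141 mod 19681 = 3538, then multiply by 14144 repeatedly:
  14144^19141=3538  14144^19142=12370  14144^19143=16871  14144^19144=10980  14144^19145=18030
  14144^19146=9603  14144^19147=6251  14144^19148=7092  14144^19149=14872  14144^19150=18721
  14144^19151=1650  14144^19152=15615  14144^19153=18059  14144^19154=6478  14144^19155=9777
  14144^19156=7182  14144^19157=8567  14144^19158=15412  14144^19159=572  14144^19160=1477
  14144^19161=9147  14144^19162=11955  14144^19163=12049  14144^19164=3277  14144^19165=1133
  14144^19166=4818  14144^19167=10170  14144^19168=15732  14144^19169=22  14144^19170=15953
  14144^19171=16248  14144^19172=16356  14144^19173=8790  14144^19174=883  14144^19175=11398
  14144^19176=6241
Found 6241 at exponent 19176.

19176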